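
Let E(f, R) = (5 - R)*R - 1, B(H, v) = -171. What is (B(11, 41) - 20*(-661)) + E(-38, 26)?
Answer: 12502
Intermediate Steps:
E(f, R) = -1 + R*(5 - R) (E(f, R) = R*(5 - R) - 1 = -1 + R*(5 - R))
(B(11, 41) - 20*(-661)) + E(-38, 26) = (-171 - 20*(-661)) + (-1 - 1*26² + 5*26) = (-171 + 13220) + (-1 - 1*676 + 130) = 13049 + (-1 - 676 + 130) = 13049 - 547 = 12502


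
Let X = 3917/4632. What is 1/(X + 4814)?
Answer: 4632/22302365 ≈ 0.00020769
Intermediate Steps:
X = 3917/4632 (X = 3917*(1/4632) = 3917/4632 ≈ 0.84564)
1/(X + 4814) = 1/(3917/4632 + 4814) = 1/(22302365/4632) = 4632/22302365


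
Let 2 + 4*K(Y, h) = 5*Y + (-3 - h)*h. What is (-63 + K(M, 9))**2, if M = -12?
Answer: 44521/4 ≈ 11130.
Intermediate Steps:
K(Y, h) = -1/2 + 5*Y/4 + h*(-3 - h)/4 (K(Y, h) = -1/2 + (5*Y + (-3 - h)*h)/4 = -1/2 + (5*Y + h*(-3 - h))/4 = -1/2 + (5*Y/4 + h*(-3 - h)/4) = -1/2 + 5*Y/4 + h*(-3 - h)/4)
(-63 + K(M, 9))**2 = (-63 + (-1/2 - 3/4*9 - 1/4*9**2 + (5/4)*(-12)))**2 = (-63 + (-1/2 - 27/4 - 1/4*81 - 15))**2 = (-63 + (-1/2 - 27/4 - 81/4 - 15))**2 = (-63 - 85/2)**2 = (-211/2)**2 = 44521/4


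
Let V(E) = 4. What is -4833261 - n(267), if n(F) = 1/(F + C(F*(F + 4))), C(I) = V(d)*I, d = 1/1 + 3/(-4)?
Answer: -1400171545396/289695 ≈ -4.8333e+6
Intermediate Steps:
d = ¼ (d = 1*1 + 3*(-¼) = 1 - ¾ = ¼ ≈ 0.25000)
C(I) = 4*I
n(F) = 1/(F + 4*F*(4 + F)) (n(F) = 1/(F + 4*(F*(F + 4))) = 1/(F + 4*(F*(4 + F))) = 1/(F + 4*F*(4 + F)))
-4833261 - n(267) = -4833261 - 1/(267*(17 + 4*267)) = -4833261 - 1/(267*(17 + 1068)) = -4833261 - 1/(267*1085) = -4833261 - 1*1/289695 = -4833261 - 1/289695 = -1400171545396/289695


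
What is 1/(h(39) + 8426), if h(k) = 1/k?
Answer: 39/328615 ≈ 0.00011868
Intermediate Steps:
1/(h(39) + 8426) = 1/(1/39 + 8426) = 1/(328615/39) = 39/328615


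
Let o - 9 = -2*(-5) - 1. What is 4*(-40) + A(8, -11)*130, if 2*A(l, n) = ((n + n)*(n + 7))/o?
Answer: 1420/9 ≈ 157.78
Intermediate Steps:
o = 18 (o = 9 + (-2*(-5) - 1) = 9 + (10 - 1) = 9 + 9 = 18)
A(l, n) = n*(7 + n)/18 (A(l, n) = (((n + n)*(n + 7))/18)/2 = (((2*n)*(7 + n))*(1/18))/2 = ((2*n*(7 + n))*(1/18))/2 = (n*(7 + n)/9)/2 = n*(7 + n)/18)
4*(-40) + A(8, -11)*130 = 4*(-40) + ((1/18)*(-11)*(7 - 11))*130 = -160 + ((1/18)*(-11)*(-4))*130 = -160 + (22/9)*130 = -160 + 2860/9 = 1420/9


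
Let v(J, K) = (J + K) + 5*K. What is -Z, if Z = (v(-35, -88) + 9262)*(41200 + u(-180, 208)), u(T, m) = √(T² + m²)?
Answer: -358398800 - 34796*√4729 ≈ -3.6079e+8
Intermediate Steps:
v(J, K) = J + 6*K
Z = 358398800 + 34796*√4729 (Z = ((-35 + 6*(-88)) + 9262)*(41200 + √((-180)² + 208²)) = ((-35 - 528) + 9262)*(41200 + √(32400 + 43264)) = (-563 + 9262)*(41200 + √75664) = 8699*(41200 + 4*√4729) = 358398800 + 34796*√4729 ≈ 3.6079e+8)
-Z = -(358398800 + 34796*√4729) = -358398800 - 34796*√4729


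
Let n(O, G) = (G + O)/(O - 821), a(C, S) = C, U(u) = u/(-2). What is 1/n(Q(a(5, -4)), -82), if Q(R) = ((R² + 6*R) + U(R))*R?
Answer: -1117/361 ≈ -3.0942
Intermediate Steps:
U(u) = -u/2 (U(u) = u*(-½) = -u/2)
Q(R) = R*(R² + 11*R/2) (Q(R) = ((R² + 6*R) - R/2)*R = (R² + 11*R/2)*R = R*(R² + 11*R/2))
n(O, G) = (G + O)/(-821 + O)
1/n(Q(a(5, -4)), -82) = 1/((-82 + 5²*(11/2 + 5))/(-821 + 5²*(11/2 + 5))) = 1/((-82 + 25*(21/2))/(-821 + 25*(21/2))) = 1/((-82 + 525/2)/(-821 + 525/2)) = 1/((361/2)/(-1117/2)) = 1/(-2/1117*361/2) = 1/(-361/1117) = -1117/361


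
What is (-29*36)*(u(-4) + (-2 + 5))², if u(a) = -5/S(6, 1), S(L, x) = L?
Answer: -4901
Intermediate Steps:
u(a) = -⅚ (u(a) = -5/6 = -5*⅙ = -⅚)
(-29*36)*(u(-4) + (-2 + 5))² = (-29*36)*(-⅚ + (-2 + 5))² = -1044*(-⅚ + 3)² = -1044*(13/6)² = -1044*169/36 = -4901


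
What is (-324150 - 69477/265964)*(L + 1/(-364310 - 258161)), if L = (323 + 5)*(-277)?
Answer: 4875756043881829438629/165554877044 ≈ 2.9451e+10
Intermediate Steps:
L = -90856 (L = 328*(-277) = -90856)
(-324150 - 69477/265964)*(L + 1/(-364310 - 258161)) = (-324150 - 69477/265964)*(-90856 + 1/(-364310 - 258161)) = (-324150 - 69477/265964)*(-90856 + 1/(-622471)) = (-324150 - 1*69477/265964)*(-90856 - 1/622471) = (-324150 - 69477/265964)*(-56555225177/622471) = -86212300077/265964*(-56555225177/622471) = 4875756043881829438629/165554877044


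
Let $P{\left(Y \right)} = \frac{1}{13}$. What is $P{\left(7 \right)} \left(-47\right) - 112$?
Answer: $- \frac{1503}{13} \approx -115.62$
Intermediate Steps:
$P{\left(Y \right)} = \frac{1}{13}$
$P{\left(7 \right)} \left(-47\right) - 112 = \frac{1}{13} \left(-47\right) - 112 = - \frac{47}{13} - 112 = - \frac{1503}{13}$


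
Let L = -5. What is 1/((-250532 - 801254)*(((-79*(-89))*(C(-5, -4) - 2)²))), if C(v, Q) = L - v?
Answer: -1/29580429464 ≈ -3.3806e-11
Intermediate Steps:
C(v, Q) = -5 - v
1/((-250532 - 801254)*(((-79*(-89))*(C(-5, -4) - 2)²))) = 1/((-250532 - 801254)*(((-79*(-89))*((-5 - 1*(-5)) - 2)²))) = 1/((-1051786)*((7031*((-5 + 5) - 2)²))) = -1/(7031*(0 - 2)²)/1051786 = -1/(1051786*(7031*(-2)²)) = -1/(1051786*(7031*4)) = -1/1051786/28124 = -1/1051786*1/28124 = -1/29580429464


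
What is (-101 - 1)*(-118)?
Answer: 12036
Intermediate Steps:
(-101 - 1)*(-118) = -102*(-118) = 12036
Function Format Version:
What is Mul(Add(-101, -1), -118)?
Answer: 12036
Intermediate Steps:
Mul(Add(-101, -1), -118) = Mul(-102, -118) = 12036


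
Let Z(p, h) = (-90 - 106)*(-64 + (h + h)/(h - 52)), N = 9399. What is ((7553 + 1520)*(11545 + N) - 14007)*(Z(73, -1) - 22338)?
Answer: -98705724863970/53 ≈ -1.8624e+12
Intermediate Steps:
Z(p, h) = 12544 - 392*h/(-52 + h) (Z(p, h) = -196*(-64 + (2*h)/(-52 + h)) = -196*(-64 + 2*h/(-52 + h)) = 12544 - 392*h/(-52 + h))
((7553 + 1520)*(11545 + N) - 14007)*(Z(73, -1) - 22338) = ((7553 + 1520)*(11545 + 9399) - 14007)*(392*(-1664 + 31*(-1))/(-52 - 1) - 22338) = (9073*20944 - 14007)*(392*(-1664 - 31)/(-53) - 22338) = (190024912 - 14007)*(392*(-1/53)*(-1695) - 22338) = 190010905*(664440/53 - 22338) = 190010905*(-519474/53) = -98705724863970/53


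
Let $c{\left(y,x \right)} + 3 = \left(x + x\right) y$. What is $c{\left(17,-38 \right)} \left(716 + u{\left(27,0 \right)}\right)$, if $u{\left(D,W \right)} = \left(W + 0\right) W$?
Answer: $-927220$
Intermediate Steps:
$u{\left(D,W \right)} = W^{2}$ ($u{\left(D,W \right)} = W W = W^{2}$)
$c{\left(y,x \right)} = -3 + 2 x y$ ($c{\left(y,x \right)} = -3 + \left(x + x\right) y = -3 + 2 x y$)
$c{\left(17,-38 \right)} \left(716 + u{\left(27,0 \right)}\right) = \left(-3 + 2 \left(-38\right) 17\right) \left(716 + 0^{2}\right) = \left(-3 - 1292\right) \left(716 + 0\right) = \left(-1295\right) 716 = -927220$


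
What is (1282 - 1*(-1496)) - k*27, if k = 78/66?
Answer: 30207/11 ≈ 2746.1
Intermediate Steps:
k = 13/11 (k = 78*(1/66) = 13/11 ≈ 1.1818)
(1282 - 1*(-1496)) - k*27 = (1282 - 1*(-1496)) - 13*27/11 = (1282 + 1496) - 1*351/11 = 2778 - 351/11 = 30207/11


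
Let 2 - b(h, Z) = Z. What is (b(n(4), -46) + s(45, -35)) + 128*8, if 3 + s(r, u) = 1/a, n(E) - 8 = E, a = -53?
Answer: 56656/53 ≈ 1069.0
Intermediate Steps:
n(E) = 8 + E
b(h, Z) = 2 - Z
s(r, u) = -160/53 (s(r, u) = -3 + 1/(-53) = -3 - 1/53 = -160/53)
(b(n(4), -46) + s(45, -35)) + 128*8 = ((2 - 1*(-46)) - 160/53) + 128*8 = ((2 + 46) - 160/53) + 1024 = (48 - 160/53) + 1024 = 2384/53 + 1024 = 56656/53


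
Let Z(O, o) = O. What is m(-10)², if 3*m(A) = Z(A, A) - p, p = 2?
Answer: 16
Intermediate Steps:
m(A) = -⅔ + A/3 (m(A) = (A - 1*2)/3 = (A - 2)/3 = (-2 + A)/3 = -⅔ + A/3)
m(-10)² = (-⅔ + (⅓)*(-10))² = (-⅔ - 10/3)² = (-4)² = 16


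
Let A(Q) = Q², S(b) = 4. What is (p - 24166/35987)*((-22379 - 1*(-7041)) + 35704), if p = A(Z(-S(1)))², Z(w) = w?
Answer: 187133113196/35987 ≈ 5.2000e+6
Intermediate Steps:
p = 256 (p = ((-1*4)²)² = ((-4)²)² = 16² = 256)
(p - 24166/35987)*((-22379 - 1*(-7041)) + 35704) = (256 - 24166/35987)*((-22379 - 1*(-7041)) + 35704) = (256 - 24166*1/35987)*((-22379 + 7041) + 35704) = (256 - 24166/35987)*(-15338 + 35704) = (9188506/35987)*20366 = 187133113196/35987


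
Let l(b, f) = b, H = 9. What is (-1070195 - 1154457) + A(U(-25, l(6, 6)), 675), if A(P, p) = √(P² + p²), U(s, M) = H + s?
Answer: -2224652 + √455881 ≈ -2.2240e+6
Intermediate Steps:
U(s, M) = 9 + s
(-1070195 - 1154457) + A(U(-25, l(6, 6)), 675) = (-1070195 - 1154457) + √((9 - 25)² + 675²) = -2224652 + √((-16)² + 455625) = -2224652 + √(256 + 455625) = -2224652 + √455881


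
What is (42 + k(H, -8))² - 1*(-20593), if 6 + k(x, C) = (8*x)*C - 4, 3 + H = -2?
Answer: 144497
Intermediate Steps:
H = -5 (H = -3 - 2 = -5)
k(x, C) = -10 + 8*C*x (k(x, C) = -6 + ((8*x)*C - 4) = -6 + (8*C*x - 4) = -6 + (-4 + 8*C*x) = -10 + 8*C*x)
(42 + k(H, -8))² - 1*(-20593) = (42 + (-10 + 8*(-8)*(-5)))² - 1*(-20593) = (42 + (-10 + 320))² + 20593 = (42 + 310)² + 20593 = 352² + 20593 = 123904 + 20593 = 144497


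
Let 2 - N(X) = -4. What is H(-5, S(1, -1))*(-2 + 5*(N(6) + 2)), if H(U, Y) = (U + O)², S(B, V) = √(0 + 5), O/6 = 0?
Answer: 950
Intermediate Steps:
O = 0 (O = 6*0 = 0)
S(B, V) = √5
N(X) = 6 (N(X) = 2 - 1*(-4) = 2 + 4 = 6)
H(U, Y) = U² (H(U, Y) = (U + 0)² = U²)
H(-5, S(1, -1))*(-2 + 5*(N(6) + 2)) = (-5)²*(-2 + 5*(6 + 2)) = 25*(-2 + 5*8) = 25*(-2 + 40) = 25*38 = 950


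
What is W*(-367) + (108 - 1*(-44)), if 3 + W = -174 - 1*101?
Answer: 102178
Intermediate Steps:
W = -278 (W = -3 + (-174 - 1*101) = -3 + (-174 - 101) = -3 - 275 = -278)
W*(-367) + (108 - 1*(-44)) = -278*(-367) + (108 - 1*(-44)) = 102026 + (108 + 44) = 102026 + 152 = 102178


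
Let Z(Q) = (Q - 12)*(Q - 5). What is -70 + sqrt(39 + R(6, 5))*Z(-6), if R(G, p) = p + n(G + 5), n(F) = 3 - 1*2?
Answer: -70 + 594*sqrt(5) ≈ 1258.2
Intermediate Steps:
Z(Q) = (-12 + Q)*(-5 + Q)
n(F) = 1 (n(F) = 3 - 2 = 1)
R(G, p) = 1 + p (R(G, p) = p + 1 = 1 + p)
-70 + sqrt(39 + R(6, 5))*Z(-6) = -70 + sqrt(39 + (1 + 5))*(60 + (-6)**2 - 17*(-6)) = -70 + sqrt(39 + 6)*(60 + 36 + 102) = -70 + sqrt(45)*198 = -70 + (3*sqrt(5))*198 = -70 + 594*sqrt(5)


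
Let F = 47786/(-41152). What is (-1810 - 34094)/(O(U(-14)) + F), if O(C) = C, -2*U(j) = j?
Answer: -43456512/7067 ≈ -6149.2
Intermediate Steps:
U(j) = -j/2
F = -23893/20576 (F = 47786*(-1/41152) = -23893/20576 ≈ -1.1612)
(-1810 - 34094)/(O(U(-14)) + F) = (-1810 - 34094)/(-½*(-14) - 23893/20576) = -35904/(7 - 23893/20576) = -35904/120139/20576 = -35904*20576/120139 = -43456512/7067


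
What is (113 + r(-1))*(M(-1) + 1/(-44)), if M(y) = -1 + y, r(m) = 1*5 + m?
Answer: -10413/44 ≈ -236.66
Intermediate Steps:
r(m) = 5 + m
(113 + r(-1))*(M(-1) + 1/(-44)) = (113 + (5 - 1))*((-1 - 1) + 1/(-44)) = (113 + 4)*(-2 - 1/44) = 117*(-89/44) = -10413/44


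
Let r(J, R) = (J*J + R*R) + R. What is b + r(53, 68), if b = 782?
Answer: 8283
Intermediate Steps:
r(J, R) = R + J**2 + R**2 (r(J, R) = (J**2 + R**2) + R = R + J**2 + R**2)
b + r(53, 68) = 782 + (68 + 53**2 + 68**2) = 782 + (68 + 2809 + 4624) = 782 + 7501 = 8283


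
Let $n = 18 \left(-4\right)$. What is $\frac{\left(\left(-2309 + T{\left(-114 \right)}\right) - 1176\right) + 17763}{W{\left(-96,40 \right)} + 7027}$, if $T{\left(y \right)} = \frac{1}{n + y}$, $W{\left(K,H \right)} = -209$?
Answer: $\frac{2655707}{1268148} \approx 2.0942$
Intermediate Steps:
$n = -72$
$T{\left(y \right)} = \frac{1}{-72 + y}$
$\frac{\left(\left(-2309 + T{\left(-114 \right)}\right) - 1176\right) + 17763}{W{\left(-96,40 \right)} + 7027} = \frac{\left(\left(-2309 + \frac{1}{-72 - 114}\right) - 1176\right) + 17763}{-209 + 7027} = \frac{\left(\left(-2309 + \frac{1}{-186}\right) - 1176\right) + 17763}{6818} = \left(\left(\left(-2309 - \frac{1}{186}\right) - 1176\right) + 17763\right) \frac{1}{6818} = \left(\left(- \frac{429475}{186} - 1176\right) + 17763\right) \frac{1}{6818} = \left(- \frac{648211}{186} + 17763\right) \frac{1}{6818} = \frac{2655707}{186} \cdot \frac{1}{6818} = \frac{2655707}{1268148}$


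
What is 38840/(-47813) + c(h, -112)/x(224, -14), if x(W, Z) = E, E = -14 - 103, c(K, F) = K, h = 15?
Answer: -1753825/1864707 ≈ -0.94054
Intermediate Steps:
E = -117
x(W, Z) = -117
38840/(-47813) + c(h, -112)/x(224, -14) = 38840/(-47813) + 15/(-117) = 38840*(-1/47813) + 15*(-1/117) = -38840/47813 - 5/39 = -1753825/1864707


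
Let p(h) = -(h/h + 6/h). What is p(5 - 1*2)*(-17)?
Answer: 51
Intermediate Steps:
p(h) = -1 - 6/h (p(h) = -(1 + 6/h) = -1 - 6/h)
p(5 - 1*2)*(-17) = ((-6 - (5 - 1*2))/(5 - 1*2))*(-17) = ((-6 - (5 - 2))/(5 - 2))*(-17) = ((-6 - 1*3)/3)*(-17) = ((-6 - 3)/3)*(-17) = ((⅓)*(-9))*(-17) = -3*(-17) = 51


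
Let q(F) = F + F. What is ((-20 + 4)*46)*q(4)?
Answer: -5888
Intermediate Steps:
q(F) = 2*F
((-20 + 4)*46)*q(4) = ((-20 + 4)*46)*(2*4) = -16*46*8 = -736*8 = -5888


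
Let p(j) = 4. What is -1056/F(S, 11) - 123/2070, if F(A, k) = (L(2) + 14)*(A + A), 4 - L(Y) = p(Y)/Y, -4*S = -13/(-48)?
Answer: 4371307/8970 ≈ 487.33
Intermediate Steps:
S = -13/192 (S = -(-13)/(4*(-48)) = -(-13)*(-1)/(4*48) = -1/4*13/48 = -13/192 ≈ -0.067708)
L(Y) = 4 - 4/Y
F(A, k) = 32*A (F(A, k) = ((4 - 4/2) + 14)*(A + A) = ((4 - 4*1/2) + 14)*(2*A) = ((4 - 2) + 14)*(2*A) = (2 + 14)*(2*A) = 16*(2*A) = 32*A)
-1056/F(S, 11) - 123/2070 = -1056/(32*(-13/192)) - 123/2070 = -1056/(-13/6) - 123*1/2070 = -1056*(-6/13) - 41/690 = 6336/13 - 41/690 = 4371307/8970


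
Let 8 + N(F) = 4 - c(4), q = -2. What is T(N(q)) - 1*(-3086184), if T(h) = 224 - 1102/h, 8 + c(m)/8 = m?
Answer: 43209161/14 ≈ 3.0864e+6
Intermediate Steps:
c(m) = -64 + 8*m
N(F) = 28 (N(F) = -8 + (4 - (-64 + 8*4)) = -8 + (4 - (-64 + 32)) = -8 + (4 - 1*(-32)) = -8 + (4 + 32) = -8 + 36 = 28)
T(h) = 224 - 1102/h
T(N(q)) - 1*(-3086184) = (224 - 1102/28) - 1*(-3086184) = (224 - 1102*1/28) + 3086184 = (224 - 551/14) + 3086184 = 2585/14 + 3086184 = 43209161/14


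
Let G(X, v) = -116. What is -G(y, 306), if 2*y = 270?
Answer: 116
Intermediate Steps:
y = 135 (y = (½)*270 = 135)
-G(y, 306) = -1*(-116) = 116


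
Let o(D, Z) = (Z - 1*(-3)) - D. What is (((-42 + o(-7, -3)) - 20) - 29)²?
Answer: 7056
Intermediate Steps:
o(D, Z) = 3 + Z - D (o(D, Z) = (Z + 3) - D = (3 + Z) - D = 3 + Z - D)
(((-42 + o(-7, -3)) - 20) - 29)² = (((-42 + (3 - 3 - 1*(-7))) - 20) - 29)² = (((-42 + (3 - 3 + 7)) - 20) - 29)² = (((-42 + 7) - 20) - 29)² = ((-35 - 20) - 29)² = (-55 - 29)² = (-84)² = 7056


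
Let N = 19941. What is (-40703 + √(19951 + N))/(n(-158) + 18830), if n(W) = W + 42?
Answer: -40703/18714 + √9973/9357 ≈ -2.1643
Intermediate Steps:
n(W) = 42 + W
(-40703 + √(19951 + N))/(n(-158) + 18830) = (-40703 + √(19951 + 19941))/((42 - 158) + 18830) = (-40703 + √39892)/(-116 + 18830) = (-40703 + 2*√9973)/18714 = (-40703 + 2*√9973)*(1/18714) = -40703/18714 + √9973/9357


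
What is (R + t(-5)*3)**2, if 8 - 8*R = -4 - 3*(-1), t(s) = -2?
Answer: 1521/64 ≈ 23.766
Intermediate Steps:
R = 9/8 (R = 1 - (-4 - 3*(-1))/8 = 1 - (-4 + 3)/8 = 1 - 1/8*(-1) = 1 + 1/8 = 9/8 ≈ 1.1250)
(R + t(-5)*3)**2 = (9/8 - 2*3)**2 = (9/8 - 6)**2 = (-39/8)**2 = 1521/64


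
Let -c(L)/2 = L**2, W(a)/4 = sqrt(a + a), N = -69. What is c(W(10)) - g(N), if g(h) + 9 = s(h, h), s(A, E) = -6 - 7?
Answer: -618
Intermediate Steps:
s(A, E) = -13
W(a) = 4*sqrt(2)*sqrt(a) (W(a) = 4*sqrt(a + a) = 4*sqrt(2*a) = 4*(sqrt(2)*sqrt(a)) = 4*sqrt(2)*sqrt(a))
g(h) = -22 (g(h) = -9 - 13 = -22)
c(L) = -2*L**2
c(W(10)) - g(N) = -2*(4*sqrt(2)*sqrt(10))**2 - 1*(-22) = -2*(8*sqrt(5))**2 + 22 = -2*320 + 22 = -640 + 22 = -618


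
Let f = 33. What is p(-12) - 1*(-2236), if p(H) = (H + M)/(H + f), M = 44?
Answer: 46988/21 ≈ 2237.5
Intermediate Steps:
p(H) = (44 + H)/(33 + H) (p(H) = (H + 44)/(H + 33) = (44 + H)/(33 + H))
p(-12) - 1*(-2236) = (44 - 12)/(33 - 12) - 1*(-2236) = 32/21 + 2236 = 46988/21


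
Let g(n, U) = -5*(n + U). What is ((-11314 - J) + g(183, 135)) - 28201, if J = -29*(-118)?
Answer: -44527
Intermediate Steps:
g(n, U) = -5*U - 5*n (g(n, U) = -5*(U + n) = -5*U - 5*n)
J = 3422
((-11314 - J) + g(183, 135)) - 28201 = ((-11314 - 1*3422) + (-5*135 - 5*183)) - 28201 = ((-11314 - 3422) + (-675 - 915)) - 28201 = (-14736 - 1590) - 28201 = -16326 - 28201 = -44527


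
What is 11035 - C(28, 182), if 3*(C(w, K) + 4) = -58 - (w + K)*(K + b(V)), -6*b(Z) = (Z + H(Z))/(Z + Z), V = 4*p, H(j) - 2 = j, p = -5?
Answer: 95149/4 ≈ 23787.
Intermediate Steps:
H(j) = 2 + j
V = -20 (V = 4*(-5) = -20)
b(Z) = -(2 + 2*Z)/(12*Z) (b(Z) = -(Z + (2 + Z))/(6*(Z + Z)) = -(2 + 2*Z)/(6*(2*Z)) = -(2 + 2*Z)*1/(2*Z)/6 = -(2 + 2*Z)/(12*Z))
C(w, K) = -70/3 - (-19/120 + K)*(K + w)/3 (C(w, K) = -4 + (-58 - (w + K)*(K + (1/6)*(-1 - 1*(-20))/(-20)))/3 = -4 + (-58 - (K + w)*(K + (1/6)*(-1/20)*(-1 + 20)))/3 = -4 + (-58 - (K + w)*(K + (1/6)*(-1/20)*19))/3 = -4 + (-58 - (K + w)*(K - 19/120))/3 = -4 + (-58 - (K + w)*(-19/120 + K))/3 = -4 + (-58 - (-19/120 + K)*(K + w))/3 = -4 + (-58/3 - (-19/120 + K)*(K + w)/3) = -70/3 - (-19/120 + K)*(K + w)/3)
11035 - C(28, 182) = 11035 - (-70/3 - 1/3*182**2 + (19/360)*182 + (19/360)*28 - 1/3*182*28) = 11035 - (-70/3 - 1/3*33124 + 1729/180 + 133/90 - 5096/3) = 11035 - (-70/3 - 33124/3 + 1729/180 + 133/90 - 5096/3) = 11035 - 1*(-51009/4) = 11035 + 51009/4 = 95149/4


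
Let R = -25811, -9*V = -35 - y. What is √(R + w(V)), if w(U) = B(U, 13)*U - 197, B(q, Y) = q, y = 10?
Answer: 3*I*√2887 ≈ 161.19*I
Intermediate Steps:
V = 5 (V = -(-35 - 1*10)/9 = -(-35 - 10)/9 = -⅑*(-45) = 5)
w(U) = -197 + U² (w(U) = U*U - 197 = U² - 197 = -197 + U²)
√(R + w(V)) = √(-25811 + (-197 + 5²)) = √(-25811 + (-197 + 25)) = √(-25811 - 172) = √(-25983) = 3*I*√2887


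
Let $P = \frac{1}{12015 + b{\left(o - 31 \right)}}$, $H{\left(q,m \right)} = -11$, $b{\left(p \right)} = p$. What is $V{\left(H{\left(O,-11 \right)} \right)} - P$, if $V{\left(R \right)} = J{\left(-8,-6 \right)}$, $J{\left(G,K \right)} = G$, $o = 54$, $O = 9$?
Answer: $- \frac{96305}{12038} \approx -8.0001$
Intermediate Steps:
$V{\left(R \right)} = -8$
$P = \frac{1}{12038}$ ($P = \frac{1}{12015 + \left(54 - 31\right)} = \frac{1}{12015 + 23} = \frac{1}{12038} \approx 8.307 \cdot 10^{-5}$)
$V{\left(H{\left(O,-11 \right)} \right)} - P = -8 - \frac{1}{12038} = - \frac{96305}{12038}$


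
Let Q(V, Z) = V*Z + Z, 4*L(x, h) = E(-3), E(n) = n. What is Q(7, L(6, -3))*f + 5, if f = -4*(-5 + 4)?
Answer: -19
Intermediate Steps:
L(x, h) = -¾ (L(x, h) = (¼)*(-3) = -¾)
f = 4 (f = -4*(-1) = 4)
Q(V, Z) = Z + V*Z
Q(7, L(6, -3))*f + 5 = -3*(1 + 7)/4*4 + 5 = -¾*8*4 + 5 = -6*4 + 5 = -24 + 5 = -19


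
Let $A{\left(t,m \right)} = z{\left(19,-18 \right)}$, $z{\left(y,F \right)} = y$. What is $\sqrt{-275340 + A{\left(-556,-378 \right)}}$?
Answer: $i \sqrt{275321} \approx 524.71 i$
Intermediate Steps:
$A{\left(t,m \right)} = 19$
$\sqrt{-275340 + A{\left(-556,-378 \right)}} = \sqrt{-275340 + 19} = \sqrt{-275321} = i \sqrt{275321}$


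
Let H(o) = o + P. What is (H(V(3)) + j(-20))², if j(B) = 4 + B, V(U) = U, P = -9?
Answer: 484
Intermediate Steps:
H(o) = -9 + o (H(o) = o - 9 = -9 + o)
(H(V(3)) + j(-20))² = ((-9 + 3) + (4 - 20))² = (-6 - 16)² = (-22)² = 484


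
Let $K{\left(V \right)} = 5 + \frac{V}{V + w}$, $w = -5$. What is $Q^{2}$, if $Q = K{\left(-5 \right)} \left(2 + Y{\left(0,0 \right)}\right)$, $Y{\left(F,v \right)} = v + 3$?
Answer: $\frac{3025}{4} \approx 756.25$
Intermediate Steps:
$Y{\left(F,v \right)} = 3 + v$
$K{\left(V \right)} = 5 + \frac{V}{-5 + V}$ ($K{\left(V \right)} = 5 + \frac{V}{V - 5} = 5 + \frac{V}{-5 + V}$)
$Q = \frac{55}{2}$ ($Q = \frac{-25 + 6 \left(-5\right)}{-5 - 5} \left(2 + \left(3 + 0\right)\right) = \frac{-25 - 30}{-10} \left(2 + 3\right) = \left(- \frac{1}{10}\right) \left(-55\right) 5 = \frac{11}{2} \cdot 5 = \frac{55}{2} \approx 27.5$)
$Q^{2} = \left(\frac{55}{2}\right)^{2} = \frac{3025}{4}$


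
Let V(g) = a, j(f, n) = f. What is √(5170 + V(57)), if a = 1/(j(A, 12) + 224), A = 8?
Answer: √69567578/116 ≈ 71.903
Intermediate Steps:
a = 1/232 (a = 1/(8 + 224) = 1/232 ≈ 0.0043103)
V(g) = 1/232
√(5170 + V(57)) = √(5170 + 1/232) = √(1199441/232) = √69567578/116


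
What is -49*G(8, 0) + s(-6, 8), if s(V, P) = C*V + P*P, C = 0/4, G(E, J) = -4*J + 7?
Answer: -279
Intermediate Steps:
G(E, J) = 7 - 4*J
C = 0 (C = 0*(¼) = 0)
s(V, P) = P² (s(V, P) = 0*V + P*P = 0 + P² = P²)
-49*G(8, 0) + s(-6, 8) = -49*(7 - 4*0) + 8² = -49*(7 + 0) + 64 = -49*7 + 64 = -343 + 64 = -279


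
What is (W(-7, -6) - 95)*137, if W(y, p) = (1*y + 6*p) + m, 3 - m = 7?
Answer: -19454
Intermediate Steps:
m = -4 (m = 3 - 1*7 = 3 - 7 = -4)
W(y, p) = -4 + y + 6*p (W(y, p) = (1*y + 6*p) - 4 = (y + 6*p) - 4 = -4 + y + 6*p)
(W(-7, -6) - 95)*137 = ((-4 - 7 + 6*(-6)) - 95)*137 = ((-4 - 7 - 36) - 95)*137 = (-47 - 95)*137 = -142*137 = -19454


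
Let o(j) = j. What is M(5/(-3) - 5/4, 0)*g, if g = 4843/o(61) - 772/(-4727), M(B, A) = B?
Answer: -267632785/1153388 ≈ -232.04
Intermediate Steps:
g = 22939953/288347 (g = 4843/61 - 772/(-4727) = 4843*(1/61) - 772*(-1/4727) = 4843/61 + 772/4727 = 22939953/288347 ≈ 79.557)
M(5/(-3) - 5/4, 0)*g = (5/(-3) - 5/4)*(22939953/288347) = (5*(-⅓) - 5*¼)*(22939953/288347) = (-5/3 - 5/4)*(22939953/288347) = -35/12*22939953/288347 = -267632785/1153388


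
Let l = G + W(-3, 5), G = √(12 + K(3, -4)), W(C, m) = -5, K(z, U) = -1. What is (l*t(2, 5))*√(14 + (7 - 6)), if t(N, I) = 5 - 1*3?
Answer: 2*√15*(-5 + √11) ≈ -13.039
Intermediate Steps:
t(N, I) = 2 (t(N, I) = 5 - 3 = 2)
G = √11 (G = √(12 - 1) = √11 ≈ 3.3166)
l = -5 + √11 (l = √11 - 5 = -5 + √11 ≈ -1.6834)
(l*t(2, 5))*√(14 + (7 - 6)) = ((-5 + √11)*2)*√(14 + (7 - 6)) = (-10 + 2*√11)*√(14 + 1) = (-10 + 2*√11)*√15 = √15*(-10 + 2*√11)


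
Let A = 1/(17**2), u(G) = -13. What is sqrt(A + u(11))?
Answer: 2*I*sqrt(939)/17 ≈ 3.6051*I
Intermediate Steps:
A = 1/289 ≈ 0.0034602
sqrt(A + u(11)) = sqrt(1/289 - 13) = sqrt(-3756/289) = 2*I*sqrt(939)/17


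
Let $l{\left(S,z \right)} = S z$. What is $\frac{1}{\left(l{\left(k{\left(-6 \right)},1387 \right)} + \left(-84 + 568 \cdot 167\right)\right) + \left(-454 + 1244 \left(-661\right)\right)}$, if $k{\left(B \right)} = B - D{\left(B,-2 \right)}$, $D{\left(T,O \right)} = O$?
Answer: $- \frac{1}{733514} \approx -1.3633 \cdot 10^{-6}$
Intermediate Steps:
$k{\left(B \right)} = 2 + B$ ($k{\left(B \right)} = B - -2 = B + 2 = 2 + B$)
$\frac{1}{\left(l{\left(k{\left(-6 \right)},1387 \right)} + \left(-84 + 568 \cdot 167\right)\right) + \left(-454 + 1244 \left(-661\right)\right)} = \frac{1}{\left(\left(2 - 6\right) 1387 + \left(-84 + 568 \cdot 167\right)\right) + \left(-454 + 1244 \left(-661\right)\right)} = \frac{1}{\left(\left(-4\right) 1387 + \left(-84 + 94856\right)\right) - 822738} = \frac{1}{\left(-5548 + 94772\right) - 822738} = \frac{1}{89224 - 822738} = \frac{1}{-733514} = - \frac{1}{733514}$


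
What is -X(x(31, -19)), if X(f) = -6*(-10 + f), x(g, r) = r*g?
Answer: -3594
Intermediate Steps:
x(g, r) = g*r
X(f) = 60 - 6*f
-X(x(31, -19)) = -(60 - 186*(-19)) = -(60 - 6*(-589)) = -(60 + 3534) = -1*3594 = -3594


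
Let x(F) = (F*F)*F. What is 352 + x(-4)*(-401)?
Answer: 26016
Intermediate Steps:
x(F) = F**3 (x(F) = F**2*F = F**3)
352 + x(-4)*(-401) = 352 + (-4)**3*(-401) = 352 - 64*(-401) = 352 + 25664 = 26016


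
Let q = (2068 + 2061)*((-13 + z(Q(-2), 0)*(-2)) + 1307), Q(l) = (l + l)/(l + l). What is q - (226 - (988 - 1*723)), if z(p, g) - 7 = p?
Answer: 5276901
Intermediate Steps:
Q(l) = 1 (Q(l) = (2*l)/((2*l)) = (2*l)*(1/(2*l)) = 1)
z(p, g) = 7 + p
q = 5276862 (q = (2068 + 2061)*((-13 + (7 + 1)*(-2)) + 1307) = 4129*((-13 + 8*(-2)) + 1307) = 4129*((-13 - 16) + 1307) = 4129*(-29 + 1307) = 4129*1278 = 5276862)
q - (226 - (988 - 1*723)) = 5276862 - (226 - (988 - 1*723)) = 5276862 - (226 - (988 - 723)) = 5276862 - (226 - 1*265) = 5276862 - (226 - 265) = 5276862 - 1*(-39) = 5276862 + 39 = 5276901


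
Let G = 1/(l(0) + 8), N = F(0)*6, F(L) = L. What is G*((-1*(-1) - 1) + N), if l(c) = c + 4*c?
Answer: 0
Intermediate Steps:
l(c) = 5*c
N = 0 (N = 0*6 = 0)
G = ⅛ (G = 1/(5*0 + 8) = 1/(0 + 8) = 1/8 = ⅛ ≈ 0.12500)
G*((-1*(-1) - 1) + N) = ((-1*(-1) - 1) + 0)/8 = ((1 - 1) + 0)/8 = (0 + 0)/8 = (⅛)*0 = 0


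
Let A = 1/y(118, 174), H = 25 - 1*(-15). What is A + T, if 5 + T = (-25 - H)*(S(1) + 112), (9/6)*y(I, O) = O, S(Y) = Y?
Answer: -852599/116 ≈ -7350.0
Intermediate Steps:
H = 40 (H = 25 + 15 = 40)
y(I, O) = 2*O/3
A = 1/116 (A = 1/((⅔)*174) = 1/116 ≈ 0.0086207)
T = -7350 (T = -5 + (-25 - 1*40)*(1 + 112) = -5 + (-25 - 40)*113 = -5 - 65*113 = -5 - 7345 = -7350)
A + T = 1/116 - 7350 = -852599/116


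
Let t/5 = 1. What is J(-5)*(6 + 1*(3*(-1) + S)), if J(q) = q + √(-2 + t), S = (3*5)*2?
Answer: -165 + 33*√3 ≈ -107.84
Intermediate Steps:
t = 5 (t = 5*1 = 5)
S = 30 (S = 15*2 = 30)
J(q) = q + √3 (J(q) = q + √(-2 + 5) = q + √3)
J(-5)*(6 + 1*(3*(-1) + S)) = (-5 + √3)*(6 + 1*(3*(-1) + 30)) = (-5 + √3)*(6 + 1*(-3 + 30)) = (-5 + √3)*(6 + 1*27) = (-5 + √3)*(6 + 27) = (-5 + √3)*33 = -165 + 33*√3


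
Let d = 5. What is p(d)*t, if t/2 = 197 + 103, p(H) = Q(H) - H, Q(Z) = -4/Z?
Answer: -3480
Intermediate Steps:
p(H) = -H - 4/H (p(H) = -4/H - H = -H - 4/H)
t = 600 (t = 2*(197 + 103) = 2*300 = 600)
p(d)*t = (-1*5 - 4/5)*600 = (-5 - 4*⅕)*600 = (-5 - ⅘)*600 = -29/5*600 = -3480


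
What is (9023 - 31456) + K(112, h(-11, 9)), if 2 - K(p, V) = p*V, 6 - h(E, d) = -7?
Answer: -23887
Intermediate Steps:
h(E, d) = 13 (h(E, d) = 6 - 1*(-7) = 6 + 7 = 13)
K(p, V) = 2 - V*p (K(p, V) = 2 - p*V = 2 - V*p)
(9023 - 31456) + K(112, h(-11, 9)) = (9023 - 31456) + (2 - 1*13*112) = -22433 + (2 - 1456) = -22433 - 1454 = -23887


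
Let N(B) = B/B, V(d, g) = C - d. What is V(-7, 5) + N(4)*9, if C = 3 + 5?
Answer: 24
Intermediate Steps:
C = 8
V(d, g) = 8 - d
N(B) = 1
V(-7, 5) + N(4)*9 = (8 - 1*(-7)) + 1*9 = (8 + 7) + 9 = 15 + 9 = 24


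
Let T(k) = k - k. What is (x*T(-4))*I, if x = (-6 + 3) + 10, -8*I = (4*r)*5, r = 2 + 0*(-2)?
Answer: 0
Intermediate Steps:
r = 2 (r = 2 + 0 = 2)
T(k) = 0
I = -5 (I = -4*2*5/8 = -5 ≈ -5.0000)
x = 7 (x = -3 + 10 = 7)
(x*T(-4))*I = (7*0)*(-5) = 0*(-5) = 0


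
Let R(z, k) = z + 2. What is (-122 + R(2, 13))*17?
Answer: -2006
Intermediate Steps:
R(z, k) = 2 + z
(-122 + R(2, 13))*17 = (-122 + (2 + 2))*17 = (-122 + 4)*17 = -118*17 = -2006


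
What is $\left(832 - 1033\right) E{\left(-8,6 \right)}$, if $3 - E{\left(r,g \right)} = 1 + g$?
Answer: $804$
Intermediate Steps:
$E{\left(r,g \right)} = 2 - g$ ($E{\left(r,g \right)} = 3 - \left(1 + g\right) = 2 - g$)
$\left(832 - 1033\right) E{\left(-8,6 \right)} = \left(832 - 1033\right) \left(2 - 6\right) = - 201 \left(2 - 6\right) = \left(-201\right) \left(-4\right) = 804$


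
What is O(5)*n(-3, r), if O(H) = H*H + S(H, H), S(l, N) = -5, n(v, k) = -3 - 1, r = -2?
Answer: -80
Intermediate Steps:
n(v, k) = -4
O(H) = -5 + H**2 (O(H) = H*H - 5 = H**2 - 5 = -5 + H**2)
O(5)*n(-3, r) = (-5 + 5**2)*(-4) = (-5 + 25)*(-4) = 20*(-4) = -80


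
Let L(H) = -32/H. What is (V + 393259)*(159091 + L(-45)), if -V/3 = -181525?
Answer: 6714072710918/45 ≈ 1.4920e+11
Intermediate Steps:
V = 544575 (V = -3*(-181525) = 544575)
(V + 393259)*(159091 + L(-45)) = (544575 + 393259)*(159091 - 32/(-45)) = 937834*(159091 - 32*(-1/45)) = 937834*(159091 + 32/45) = 937834*(7159127/45) = 6714072710918/45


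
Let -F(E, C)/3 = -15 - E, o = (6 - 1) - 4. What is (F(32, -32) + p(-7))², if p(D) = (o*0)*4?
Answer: 19881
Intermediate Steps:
o = 1 (o = 5 - 4 = 1)
F(E, C) = 45 + 3*E (F(E, C) = -3*(-15 - E) = 45 + 3*E)
p(D) = 0 (p(D) = (1*0)*4 = 0*4 = 0)
(F(32, -32) + p(-7))² = ((45 + 3*32) + 0)² = ((45 + 96) + 0)² = (141 + 0)² = 141² = 19881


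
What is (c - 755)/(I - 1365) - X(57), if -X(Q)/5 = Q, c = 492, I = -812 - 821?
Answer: 854693/2998 ≈ 285.09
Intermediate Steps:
I = -1633
X(Q) = -5*Q
(c - 755)/(I - 1365) - X(57) = (492 - 755)/(-1633 - 1365) - (-5)*57 = -263/(-2998) - 1*(-285) = -263*(-1/2998) + 285 = 263/2998 + 285 = 854693/2998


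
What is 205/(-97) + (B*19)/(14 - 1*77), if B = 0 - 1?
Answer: -11072/6111 ≈ -1.8118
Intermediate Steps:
B = -1
205/(-97) + (B*19)/(14 - 1*77) = 205/(-97) + (-1*19)/(14 - 1*77) = 205*(-1/97) - 19/(14 - 77) = -205/97 - 19/(-63) = -205/97 - 19*(-1/63) = -205/97 + 19/63 = -11072/6111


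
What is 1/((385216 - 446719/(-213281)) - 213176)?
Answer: 213281/36693309959 ≈ 5.8125e-6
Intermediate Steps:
1/((385216 - 446719/(-213281)) - 213176) = 1/((385216 - 446719*(-1/213281)) - 213176) = 1/((385216 + 446719/213281) - 213176) = 1/(82159700415/213281 - 213176) = 1/(36693309959/213281) = 213281/36693309959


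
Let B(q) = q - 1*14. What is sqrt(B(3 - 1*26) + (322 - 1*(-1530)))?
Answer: 11*sqrt(15) ≈ 42.603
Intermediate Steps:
B(q) = -14 + q (B(q) = q - 14 = -14 + q)
sqrt(B(3 - 1*26) + (322 - 1*(-1530))) = sqrt((-14 + (3 - 1*26)) + (322 - 1*(-1530))) = sqrt((-14 + (3 - 26)) + (322 + 1530)) = sqrt((-14 - 23) + 1852) = sqrt(-37 + 1852) = sqrt(1815) = 11*sqrt(15)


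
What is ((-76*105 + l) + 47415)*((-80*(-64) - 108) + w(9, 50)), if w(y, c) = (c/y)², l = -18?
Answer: 5366913608/27 ≈ 1.9877e+8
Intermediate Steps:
w(y, c) = c²/y²
((-76*105 + l) + 47415)*((-80*(-64) - 108) + w(9, 50)) = ((-76*105 - 18) + 47415)*((-80*(-64) - 108) + 50²/9²) = ((-7980 - 18) + 47415)*((5120 - 108) + 2500*(1/81)) = (-7998 + 47415)*(5012 + 2500/81) = 39417*(408472/81) = 5366913608/27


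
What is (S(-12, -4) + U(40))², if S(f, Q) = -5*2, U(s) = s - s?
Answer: 100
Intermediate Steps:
U(s) = 0
S(f, Q) = -10
(S(-12, -4) + U(40))² = (-10 + 0)² = (-10)² = 100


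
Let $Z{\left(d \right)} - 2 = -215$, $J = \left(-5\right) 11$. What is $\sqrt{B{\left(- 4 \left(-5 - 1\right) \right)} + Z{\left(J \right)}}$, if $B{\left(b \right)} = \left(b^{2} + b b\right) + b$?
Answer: $3 \sqrt{107} \approx 31.032$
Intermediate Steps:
$J = -55$
$Z{\left(d \right)} = -213$ ($Z{\left(d \right)} = 2 - 215 = -213$)
$B{\left(b \right)} = b + 2 b^{2}$ ($B{\left(b \right)} = \left(b^{2} + b^{2}\right) + b = 2 b^{2} + b = b + 2 b^{2}$)
$\sqrt{B{\left(- 4 \left(-5 - 1\right) \right)} + Z{\left(J \right)}} = \sqrt{- 4 \left(-5 - 1\right) \left(1 + 2 \left(- 4 \left(-5 - 1\right)\right)\right) - 213} = \sqrt{\left(-4\right) \left(-6\right) \left(1 + 2 \left(\left(-4\right) \left(-6\right)\right)\right) - 213} = \sqrt{24 \left(1 + 2 \cdot 24\right) - 213} = \sqrt{24 \left(1 + 48\right) - 213} = \sqrt{24 \cdot 49 - 213} = \sqrt{1176 - 213} = \sqrt{963} = 3 \sqrt{107}$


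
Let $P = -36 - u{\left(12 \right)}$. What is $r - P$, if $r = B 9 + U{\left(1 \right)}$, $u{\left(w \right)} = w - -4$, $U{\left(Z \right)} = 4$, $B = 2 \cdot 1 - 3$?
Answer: $47$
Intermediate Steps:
$B = -1$ ($B = 2 - 3 = -1$)
$u{\left(w \right)} = 4 + w$ ($u{\left(w \right)} = w + 4 = 4 + w$)
$r = -5$ ($r = \left(-1\right) 9 + 4 = -9 + 4 = -5$)
$P = -52$ ($P = -36 - \left(4 + 12\right) = -36 - 16 = -52$)
$r - P = -5 - -52 = -5 + 52 = 47$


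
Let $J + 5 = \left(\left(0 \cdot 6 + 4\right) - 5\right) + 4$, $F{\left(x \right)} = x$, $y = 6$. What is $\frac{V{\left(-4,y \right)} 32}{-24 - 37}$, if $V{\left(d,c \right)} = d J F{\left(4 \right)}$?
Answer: $- \frac{1024}{61} \approx -16.787$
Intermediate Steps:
$J = -2$ ($J = -5 + \left(\left(\left(0 \cdot 6 + 4\right) - 5\right) + 4\right) = -5 + \left(\left(\left(0 + 4\right) - 5\right) + 4\right) = -5 + \left(\left(4 - 5\right) + 4\right) = -5 + \left(-1 + 4\right) = -5 + 3 = -2$)
$V{\left(d,c \right)} = - 8 d$ ($V{\left(d,c \right)} = d \left(-2\right) 4 = - 2 d 4 = - 8 d$)
$\frac{V{\left(-4,y \right)} 32}{-24 - 37} = \frac{\left(-8\right) \left(-4\right) 32}{-24 - 37} = \frac{32 \cdot 32}{-61} = 1024 \left(- \frac{1}{61}\right) = - \frac{1024}{61}$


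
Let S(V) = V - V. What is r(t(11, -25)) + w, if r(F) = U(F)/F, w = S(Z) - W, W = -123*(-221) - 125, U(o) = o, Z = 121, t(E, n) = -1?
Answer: -27057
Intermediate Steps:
S(V) = 0
W = 27058 (W = 27183 - 125 = 27058)
w = -27058 (w = 0 - 1*27058 = 0 - 27058 = -27058)
r(F) = 1 (r(F) = F/F = 1)
r(t(11, -25)) + w = 1 - 27058 = -27057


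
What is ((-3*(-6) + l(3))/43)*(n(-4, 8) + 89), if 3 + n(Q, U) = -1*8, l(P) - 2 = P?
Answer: 1794/43 ≈ 41.721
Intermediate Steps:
l(P) = 2 + P
n(Q, U) = -11 (n(Q, U) = -3 - 1*8 = -3 - 8 = -11)
((-3*(-6) + l(3))/43)*(n(-4, 8) + 89) = ((-3*(-6) + (2 + 3))/43)*(-11 + 89) = ((18 + 5)*(1/43))*78 = (23*(1/43))*78 = (23/43)*78 = 1794/43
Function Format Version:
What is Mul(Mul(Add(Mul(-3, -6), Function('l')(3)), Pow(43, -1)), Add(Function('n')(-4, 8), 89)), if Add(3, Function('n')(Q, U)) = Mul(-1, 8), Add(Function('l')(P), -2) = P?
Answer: Rational(1794, 43) ≈ 41.721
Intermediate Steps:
Function('l')(P) = Add(2, P)
Function('n')(Q, U) = -11 (Function('n')(Q, U) = Add(-3, Mul(-1, 8)) = Add(-3, -8) = -11)
Mul(Mul(Add(Mul(-3, -6), Function('l')(3)), Pow(43, -1)), Add(Function('n')(-4, 8), 89)) = Mul(Mul(Add(Mul(-3, -6), Add(2, 3)), Pow(43, -1)), Add(-11, 89)) = Mul(Mul(Add(18, 5), Rational(1, 43)), 78) = Mul(Mul(23, Rational(1, 43)), 78) = Mul(Rational(23, 43), 78) = Rational(1794, 43)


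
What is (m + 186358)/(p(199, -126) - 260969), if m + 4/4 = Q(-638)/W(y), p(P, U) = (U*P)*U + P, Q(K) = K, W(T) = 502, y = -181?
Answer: 23387644/363768527 ≈ 0.064293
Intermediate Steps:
p(P, U) = P + P*U² (p(P, U) = (P*U)*U + P = P*U² + P = P + P*U²)
m = -570/251 (m = -1 - 638/502 = -1 - 638*1/502 = -1 - 319/251 = -570/251 ≈ -2.2709)
(m + 186358)/(p(199, -126) - 260969) = (-570/251 + 186358)/(199*(1 + (-126)²) - 260969) = 46775288/(251*(199*(1 + 15876) - 260969)) = 46775288/(251*(199*15877 - 260969)) = 46775288/(251*(3159523 - 260969)) = (46775288/251)/2898554 = (46775288/251)*(1/2898554) = 23387644/363768527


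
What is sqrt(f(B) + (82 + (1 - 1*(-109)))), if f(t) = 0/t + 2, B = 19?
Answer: sqrt(194) ≈ 13.928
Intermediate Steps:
f(t) = 2 (f(t) = 0 + 2 = 2)
sqrt(f(B) + (82 + (1 - 1*(-109)))) = sqrt(2 + (82 + (1 - 1*(-109)))) = sqrt(2 + (82 + (1 + 109))) = sqrt(2 + (82 + 110)) = sqrt(2 + 192) = sqrt(194)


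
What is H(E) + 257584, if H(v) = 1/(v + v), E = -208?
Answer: 107154943/416 ≈ 2.5758e+5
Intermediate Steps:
H(v) = 1/(2*v)
H(E) + 257584 = (½)/(-208) + 257584 = (½)*(-1/208) + 257584 = -1/416 + 257584 = 107154943/416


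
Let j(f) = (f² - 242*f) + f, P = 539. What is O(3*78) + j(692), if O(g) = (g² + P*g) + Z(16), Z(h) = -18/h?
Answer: 3943783/8 ≈ 4.9297e+5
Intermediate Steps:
j(f) = f² - 241*f
O(g) = -9/8 + g² + 539*g (O(g) = (g² + 539*g) - 18/16 = (g² + 539*g) - 18*1/16 = (g² + 539*g) - 9/8 = -9/8 + g² + 539*g)
O(3*78) + j(692) = (-9/8 + (3*78)² + 539*(3*78)) + 692*(-241 + 692) = (-9/8 + 234² + 539*234) + 692*451 = (-9/8 + 54756 + 126126) + 312092 = 1447047/8 + 312092 = 3943783/8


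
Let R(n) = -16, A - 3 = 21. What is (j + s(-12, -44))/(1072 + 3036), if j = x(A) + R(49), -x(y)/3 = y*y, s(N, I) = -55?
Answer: -1799/4108 ≈ -0.43793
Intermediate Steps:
A = 24 (A = 3 + 21 = 24)
x(y) = -3*y² (x(y) = -3*y*y = -3*y²)
j = -1744 (j = -3*24² - 16 = -3*576 - 16 = -1728 - 16 = -1744)
(j + s(-12, -44))/(1072 + 3036) = (-1744 - 55)/(1072 + 3036) = -1799/4108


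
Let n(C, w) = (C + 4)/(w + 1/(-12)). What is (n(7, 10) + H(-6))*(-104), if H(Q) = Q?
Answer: 60528/119 ≈ 508.64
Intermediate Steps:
n(C, w) = (4 + C)/(-1/12 + w) (n(C, w) = (4 + C)/(w - 1/12) = (4 + C)/(-1/12 + w))
(n(7, 10) + H(-6))*(-104) = (12*(4 + 7)/(-1 + 12*10) - 6)*(-104) = (12*11/(-1 + 120) - 6)*(-104) = (12*11/119 - 6)*(-104) = (12*(1/119)*11 - 6)*(-104) = (132/119 - 6)*(-104) = -582/119*(-104) = 60528/119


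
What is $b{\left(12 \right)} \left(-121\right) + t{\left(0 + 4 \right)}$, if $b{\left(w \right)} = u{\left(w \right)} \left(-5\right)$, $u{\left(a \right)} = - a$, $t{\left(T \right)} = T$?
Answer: $-7256$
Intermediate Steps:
$b{\left(w \right)} = 5 w$ ($b{\left(w \right)} = - w \left(-5\right) = 5 w$)
$b{\left(12 \right)} \left(-121\right) + t{\left(0 + 4 \right)} = 5 \cdot 12 \left(-121\right) + \left(0 + 4\right) = 60 \left(-121\right) + 4 = -7260 + 4 = -7256$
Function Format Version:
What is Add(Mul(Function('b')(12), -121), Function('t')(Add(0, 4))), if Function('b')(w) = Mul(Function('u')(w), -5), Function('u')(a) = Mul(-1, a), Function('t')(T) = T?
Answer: -7256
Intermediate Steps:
Function('b')(w) = Mul(5, w) (Function('b')(w) = Mul(Mul(-1, w), -5) = Mul(5, w))
Add(Mul(Function('b')(12), -121), Function('t')(Add(0, 4))) = Add(Mul(Mul(5, 12), -121), Add(0, 4)) = Add(Mul(60, -121), 4) = Add(-7260, 4) = -7256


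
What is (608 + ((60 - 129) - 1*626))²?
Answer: 7569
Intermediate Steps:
(608 + ((60 - 129) - 1*626))² = (608 + (-69 - 626))² = (608 - 695)² = (-87)² = 7569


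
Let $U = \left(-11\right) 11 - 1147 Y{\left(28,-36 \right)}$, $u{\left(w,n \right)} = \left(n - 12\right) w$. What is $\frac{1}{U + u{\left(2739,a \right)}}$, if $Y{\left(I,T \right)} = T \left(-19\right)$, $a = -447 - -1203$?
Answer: $\frac{1}{1253147} \approx 7.9799 \cdot 10^{-7}$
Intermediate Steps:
$a = 756$ ($a = -447 + 1203 = 756$)
$u{\left(w,n \right)} = w \left(-12 + n\right)$ ($u{\left(w,n \right)} = \left(-12 + n\right) w = w \left(-12 + n\right)$)
$Y{\left(I,T \right)} = - 19 T$
$U = -784669$ ($U = \left(-11\right) 11 - 1147 \left(\left(-19\right) \left(-36\right)\right) = -121 - 784548 = -784669$)
$\frac{1}{U + u{\left(2739,a \right)}} = \frac{1}{-784669 + 2739 \left(-12 + 756\right)} = \frac{1}{-784669 + 2739 \cdot 744} = \frac{1}{-784669 + 2037816} = \frac{1}{1253147}$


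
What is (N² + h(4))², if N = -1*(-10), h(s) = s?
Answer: 10816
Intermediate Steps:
N = 10
(N² + h(4))² = (10² + 4)² = (100 + 4)² = 104² = 10816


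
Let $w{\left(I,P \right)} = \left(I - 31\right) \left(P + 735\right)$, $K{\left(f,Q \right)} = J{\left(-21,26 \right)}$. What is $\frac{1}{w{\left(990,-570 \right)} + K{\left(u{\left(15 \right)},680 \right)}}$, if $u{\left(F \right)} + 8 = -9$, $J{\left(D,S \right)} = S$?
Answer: $\frac{1}{158261} \approx 6.3187 \cdot 10^{-6}$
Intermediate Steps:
$u{\left(F \right)} = -17$ ($u{\left(F \right)} = -8 - 9 = -17$)
$K{\left(f,Q \right)} = 26$
$w{\left(I,P \right)} = \left(-31 + I\right) \left(735 + P\right)$
$\frac{1}{w{\left(990,-570 \right)} + K{\left(u{\left(15 \right)},680 \right)}} = \frac{1}{\left(-22785 - -17670 + 735 \cdot 990 + 990 \left(-570\right)\right) + 26} = \frac{1}{\left(-22785 + 17670 + 727650 - 564300\right) + 26} = \frac{1}{158235 + 26} = \frac{1}{158261}$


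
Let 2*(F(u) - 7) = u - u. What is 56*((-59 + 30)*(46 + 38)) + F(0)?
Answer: -136409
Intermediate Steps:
F(u) = 7 (F(u) = 7 + (u - u)/2 = 7 + (½)*0 = 7 + 0 = 7)
56*((-59 + 30)*(46 + 38)) + F(0) = 56*((-59 + 30)*(46 + 38)) + 7 = 56*(-29*84) + 7 = 56*(-2436) + 7 = -136416 + 7 = -136409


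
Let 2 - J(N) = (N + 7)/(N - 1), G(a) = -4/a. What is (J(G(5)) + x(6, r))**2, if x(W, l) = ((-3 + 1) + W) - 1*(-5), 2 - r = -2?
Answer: 16900/81 ≈ 208.64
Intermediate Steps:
r = 4 (r = 2 - 1*(-2) = 2 + 2 = 4)
J(N) = 2 - (7 + N)/(-1 + N) (J(N) = 2 - (N + 7)/(N - 1) = 2 - (7 + N)/(-1 + N))
x(W, l) = 3 + W (x(W, l) = (-2 + W) + 5 = 3 + W)
(J(G(5)) + x(6, r))**2 = ((-9 - 4/5)/(-1 - 4/5) + (3 + 6))**2 = ((-9 - 4*1/5)/(-1 - 4*1/5) + 9)**2 = ((-9 - 4/5)/(-1 - 4/5) + 9)**2 = (-49/5/(-9/5) + 9)**2 = (-5/9*(-49/5) + 9)**2 = (49/9 + 9)**2 = (130/9)**2 = 16900/81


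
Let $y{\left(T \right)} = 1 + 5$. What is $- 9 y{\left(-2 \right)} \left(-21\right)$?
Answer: $1134$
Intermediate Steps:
$y{\left(T \right)} = 6$
$- 9 y{\left(-2 \right)} \left(-21\right) = \left(-9\right) 6 \left(-21\right) = \left(-54\right) \left(-21\right) = 1134$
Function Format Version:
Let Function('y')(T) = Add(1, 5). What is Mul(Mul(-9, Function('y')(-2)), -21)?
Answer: 1134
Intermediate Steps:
Function('y')(T) = 6
Mul(Mul(-9, Function('y')(-2)), -21) = Mul(Mul(-9, 6), -21) = Mul(-54, -21) = 1134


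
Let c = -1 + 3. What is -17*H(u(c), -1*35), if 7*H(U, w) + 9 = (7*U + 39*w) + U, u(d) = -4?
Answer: 23902/7 ≈ 3414.6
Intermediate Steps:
c = 2
H(U, w) = -9/7 + 8*U/7 + 39*w/7 (H(U, w) = -9/7 + ((7*U + 39*w) + U)/7 = -9/7 + (8*U + 39*w)/7 = -9/7 + (8*U/7 + 39*w/7) = -9/7 + 8*U/7 + 39*w/7)
-17*H(u(c), -1*35) = -17*(-9/7 + (8/7)*(-4) + 39*(-1*35)/7) = -17*(-9/7 - 32/7 + (39/7)*(-35)) = -17*(-9/7 - 32/7 - 195) = -17*(-1406/7) = 23902/7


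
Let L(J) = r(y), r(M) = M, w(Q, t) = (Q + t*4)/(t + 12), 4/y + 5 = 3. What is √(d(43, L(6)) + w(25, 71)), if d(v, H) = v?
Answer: √321874/83 ≈ 6.8354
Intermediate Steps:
y = -2 (y = 4/(-5 + 3) = 4/(-2) = 4*(-½) = -2)
w(Q, t) = (Q + 4*t)/(12 + t)
L(J) = -2
√(d(43, L(6)) + w(25, 71)) = √(43 + (25 + 4*71)/(12 + 71)) = √(43 + (25 + 284)/83) = √(43 + (1/83)*309) = √(43 + 309/83) = √(3878/83) = √321874/83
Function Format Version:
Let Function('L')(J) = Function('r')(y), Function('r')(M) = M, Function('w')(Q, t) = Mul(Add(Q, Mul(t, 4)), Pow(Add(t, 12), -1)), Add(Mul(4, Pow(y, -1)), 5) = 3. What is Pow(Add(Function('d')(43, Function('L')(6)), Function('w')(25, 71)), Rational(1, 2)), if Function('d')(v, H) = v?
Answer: Mul(Rational(1, 83), Pow(321874, Rational(1, 2))) ≈ 6.8354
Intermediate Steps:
y = -2 (y = Mul(4, Pow(Add(-5, 3), -1)) = Mul(4, Pow(-2, -1)) = Mul(4, Rational(-1, 2)) = -2)
Function('w')(Q, t) = Mul(Pow(Add(12, t), -1), Add(Q, Mul(4, t))) (Function('w')(Q, t) = Mul(Add(Q, Mul(4, t)), Pow(Add(12, t), -1)) = Mul(Pow(Add(12, t), -1), Add(Q, Mul(4, t))))
Function('L')(J) = -2
Pow(Add(Function('d')(43, Function('L')(6)), Function('w')(25, 71)), Rational(1, 2)) = Pow(Add(43, Mul(Pow(Add(12, 71), -1), Add(25, Mul(4, 71)))), Rational(1, 2)) = Pow(Add(43, Mul(Pow(83, -1), Add(25, 284))), Rational(1, 2)) = Pow(Add(43, Mul(Rational(1, 83), 309)), Rational(1, 2)) = Pow(Add(43, Rational(309, 83)), Rational(1, 2)) = Pow(Rational(3878, 83), Rational(1, 2)) = Mul(Rational(1, 83), Pow(321874, Rational(1, 2)))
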